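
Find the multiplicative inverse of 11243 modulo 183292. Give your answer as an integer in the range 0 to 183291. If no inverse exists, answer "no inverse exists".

Extended Euclidean algorithm:
183292 = 16·11243 + 3404
11243 = 3·3404 + 1031
3404 = 3·1031 + 311
1031 = 3·311 + 98
311 = 3·98 + 17
98 = 5·17 + 13
17 = 1·13 + 4
13 = 3·4 + 1
4 = 4·1 + 0
Since gcd(11243, 183292) = 1, back-substitute to write 1 as a combination:
1 = 13 − 3·4
1 = −3·17 + 4·13
1 = 4·98 − 23·17
1 = −23·311 + 73·98
1 = 73·1031 − 242·311
1 = −242·3404 + 799·1031
1 = 799·11243 − 2639·3404
1 = −2639·183292 + 43023·11243
So 11243·43023 ≡ 1 (mod 183292).

43023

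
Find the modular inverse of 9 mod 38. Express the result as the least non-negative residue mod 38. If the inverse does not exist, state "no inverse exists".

Apply the Euclidean algorithm to 38 and 9:
38 = 4*9 + 2
9 = 4*2 + 1
2 = 2*1 + 0
gcd = 1, so the inverse exists. Back-substitute:
1 = 9 − 4·2
1 = −4·38 + 17·9
So 9·17 ≡ 1 (mod 38).

17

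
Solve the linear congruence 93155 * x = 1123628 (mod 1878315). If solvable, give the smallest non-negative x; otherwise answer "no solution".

gcd(93155, 1878315):
1878315 = 20·93155 + 15215
93155 = 6·15215 + 1865
15215 = 8·1865 + 295
1865 = 6·295 + 95
295 = 3·95 + 10
95 = 9·10 + 5
10 = 2·5 + 0
gcd = 5, but 5 ∤ 1123628, so the congruence has no solution.

no solution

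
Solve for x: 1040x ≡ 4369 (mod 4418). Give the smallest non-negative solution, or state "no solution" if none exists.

gcd(1040, 4418):
4418 = 4·1040 + 258
1040 = 4·258 + 8
258 = 32·8 + 2
8 = 4·2 + 0
gcd = 2, but 2 ∤ 4369, so the congruence has no solution.

no solution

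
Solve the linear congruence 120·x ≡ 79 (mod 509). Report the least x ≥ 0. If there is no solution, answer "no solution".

First find gcd(120, 509):
509 = 4×120 + 29
120 = 4×29 + 4
29 = 7×4 + 1
4 = 4×1 + 0
gcd = 1, so a unique solution mod 509 exists.
Back-substitute for the Bézout coefficients:
1 = 29 − 7·4
1 = −7·120 + 29·29
1 = 29·509 − 123·120
So 120·(-123) ≡ 1 (mod 509), giving 120⁻¹ ≡ 386.
x ≡ 120⁻¹·79 ≡ 386·79 ≡ 463 (mod 509).

463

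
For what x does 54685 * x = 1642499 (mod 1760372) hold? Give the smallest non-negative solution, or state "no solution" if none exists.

1171079

First find gcd(54685, 1760372):
1760372 = 32·54685 + 10452
54685 = 5·10452 + 2425
10452 = 4·2425 + 752
2425 = 3·752 + 169
752 = 4·169 + 76
169 = 2·76 + 17
76 = 4·17 + 8
17 = 2·8 + 1
8 = 8·1 + 0
gcd = 1, so a unique solution mod 1760372 exists.
Back-substitute for the Bézout coefficients:
1 = 17 − 2·8
1 = −2·76 + 9·17
1 = 9·169 − 20·76
1 = −20·752 + 89·169
1 = 89·2425 − 287·752
1 = −287·10452 + 1237·2425
1 = 1237·54685 − 6472·10452
1 = −6472·1760372 + 208341·54685
So 54685·(208341) ≡ 1 (mod 1760372), giving 54685⁻¹ ≡ 208341.
x ≡ 54685⁻¹·1642499 ≡ 208341·1642499 ≡ 1171079 (mod 1760372).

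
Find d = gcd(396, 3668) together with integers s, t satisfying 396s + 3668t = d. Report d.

4

Euclidean algorithm:
3668 = 9×396 + 104
396 = 3×104 + 84
104 = 1×84 + 20
84 = 4×20 + 4
20 = 5×4 + 0
gcd(396, 3668) = 4.
Back-substituting:
4 = 84 − 4·20
4 = −4·104 + 5·84
4 = 5·396 − 19·104
4 = −19·3668 + 176·396
So 4 = (-19)·3668 + (176)·396.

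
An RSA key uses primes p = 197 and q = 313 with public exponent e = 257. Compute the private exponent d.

φ(n) = (p−1)(q−1) = 196·312 = 61152.
Need d with 257·d ≡ 1 (mod 61152). Apply the extended Euclidean algorithm:
61152 = 237*257 + 243
257 = 1*243 + 14
243 = 17*14 + 5
14 = 2*5 + 4
5 = 1*4 + 1
4 = 4*1 + 0
Back-substitute:
1 = 5 − 4
1 = −14 + 3·5
1 = 3·243 − 52·14
1 = −52·257 + 55·243
1 = 55·61152 − 13087·257
So 257·(-13087) ≡ 1 (mod 61152), hence d ≡ -13087 ≡ 48065 (mod 61152).

48065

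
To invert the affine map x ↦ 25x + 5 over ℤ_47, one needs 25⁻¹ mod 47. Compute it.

Run Euclid on (47, 25):
47 = 1*25 + 22
25 = 1*22 + 3
22 = 7*3 + 1
3 = 3*1 + 0
The gcd is 1. Working backward:
1 = 22 − 7·3
1 = −7·25 + 8·22
1 = 8·47 − 15·25
Thus 25·(-15) ≡ 1 (mod 47); reducing, -15 mod 47 = 32.

32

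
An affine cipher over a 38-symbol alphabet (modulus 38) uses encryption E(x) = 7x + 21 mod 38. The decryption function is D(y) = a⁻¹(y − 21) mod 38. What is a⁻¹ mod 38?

Apply the Euclidean algorithm to 38 and 7:
38 = 5×7 + 3
7 = 2×3 + 1
3 = 3×1 + 0
gcd = 1, so the inverse exists. Back-substitute:
1 = 7 − 2·3
1 = −2·38 + 11·7
So 7·11 ≡ 1 (mod 38).

11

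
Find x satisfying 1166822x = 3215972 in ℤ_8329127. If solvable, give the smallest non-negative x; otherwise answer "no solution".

1083654

First find gcd(1166822, 8329127):
8329127 = 7×1166822 + 161373
1166822 = 7×161373 + 37211
161373 = 4×37211 + 12529
37211 = 2×12529 + 12153
12529 = 1×12153 + 376
12153 = 32×376 + 121
376 = 3×121 + 13
121 = 9×13 + 4
13 = 3×4 + 1
4 = 4×1 + 0
gcd = 1, so a unique solution mod 8329127 exists.
Back-substitute for the Bézout coefficients:
1 = 13 − 3·4
1 = −3·121 + 28·13
1 = 28·376 − 87·121
1 = −87·12153 + 2812·376
1 = 2812·12529 − 2899·12153
1 = −2899·37211 + 8610·12529
1 = 8610·161373 − 37339·37211
1 = −37339·1166822 + 269983·161373
1 = 269983·8329127 − 1927220·1166822
So 1166822·(-1927220) ≡ 1 (mod 8329127), giving 1166822⁻¹ ≡ 6401907.
x ≡ 1166822⁻¹·3215972 ≡ 6401907·3215972 ≡ 1083654 (mod 8329127).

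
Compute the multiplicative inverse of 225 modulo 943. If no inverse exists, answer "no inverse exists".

gcd(943, 225) by repeated division:
943 = 4·225 + 43
225 = 5·43 + 10
43 = 4·10 + 3
10 = 3·3 + 1
3 = 3·1 + 0
gcd = 1, so the inverse exists. Back-substitute:
1 = 10 − 3·3
1 = −3·43 + 13·10
1 = 13·225 − 68·43
1 = −68·943 + 285·225
So 225·285 ≡ 1 (mod 943).

285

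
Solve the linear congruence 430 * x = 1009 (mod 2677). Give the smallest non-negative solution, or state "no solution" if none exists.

2449

First find gcd(430, 2677):
2677 = 6*430 + 97
430 = 4*97 + 42
97 = 2*42 + 13
42 = 3*13 + 3
13 = 4*3 + 1
3 = 3*1 + 0
gcd = 1, so a unique solution mod 2677 exists.
Back-substitute for the Bézout coefficients:
1 = 13 − 4·3
1 = −4·42 + 13·13
1 = 13·97 − 30·42
1 = −30·430 + 133·97
1 = 133·2677 − 828·430
So 430·(-828) ≡ 1 (mod 2677), giving 430⁻¹ ≡ 1849.
x ≡ 430⁻¹·1009 ≡ 1849·1009 ≡ 2449 (mod 2677).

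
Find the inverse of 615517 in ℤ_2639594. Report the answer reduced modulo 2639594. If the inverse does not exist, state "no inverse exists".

765727

Extended Euclidean algorithm:
2639594 = 4×615517 + 177526
615517 = 3×177526 + 82939
177526 = 2×82939 + 11648
82939 = 7×11648 + 1403
11648 = 8×1403 + 424
1403 = 3×424 + 131
424 = 3×131 + 31
131 = 4×31 + 7
31 = 4×7 + 3
7 = 2×3 + 1
3 = 3×1 + 0
The gcd is 1. Working backward:
1 = 7 − 2·3
1 = −2·31 + 9·7
1 = 9·131 − 38·31
1 = −38·424 + 123·131
1 = 123·1403 − 407·424
1 = −407·11648 + 3379·1403
1 = 3379·82939 − 24060·11648
1 = −24060·177526 + 51499·82939
1 = 51499·615517 − 178557·177526
1 = −178557·2639594 + 765727·615517
So 615517·765727 ≡ 1 (mod 2639594).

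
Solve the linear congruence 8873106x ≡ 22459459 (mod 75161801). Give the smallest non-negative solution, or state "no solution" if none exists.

First find gcd(8873106, 75161801):
75161801 = 8·8873106 + 4176953
8873106 = 2·4176953 + 519200
4176953 = 8·519200 + 23353
519200 = 22·23353 + 5434
23353 = 4·5434 + 1617
5434 = 3·1617 + 583
1617 = 2·583 + 451
583 = 1·451 + 132
451 = 3·132 + 55
132 = 2·55 + 22
55 = 2·22 + 11
22 = 2·11 + 0
gcd = 11 and 11 | 22459459, so solutions exist. Divide through by 11: 806646x ≡ 2041769 (mod 6832891).
Now find 806646⁻¹ mod 6832891:
6832891 = 8*806646 + 379723
806646 = 2*379723 + 47200
379723 = 8*47200 + 2123
47200 = 22*2123 + 494
2123 = 4*494 + 147
494 = 3*147 + 53
147 = 2*53 + 41
53 = 1*41 + 12
41 = 3*12 + 5
12 = 2*5 + 2
5 = 2*2 + 1
2 = 2*1 + 0
Back-substitute:
1 = 5 − 2·2
1 = −2·12 + 5·5
1 = 5·41 − 17·12
1 = −17·53 + 22·41
1 = 22·147 − 61·53
1 = −61·494 + 205·147
1 = 205·2123 − 881·494
1 = −881·47200 + 19587·2123
1 = 19587·379723 − 157577·47200
1 = −157577·806646 + 334741·379723
1 = 334741·6832891 − 2835505·806646
So 806646·(-2835505) ≡ 1 (mod 6832891), i.e. 806646⁻¹ ≡ 3997386.
Then x ≡ 3997386·2041769 ≡ 839936 (mod 6832891); the smallest non-negative solution is x = 839936.

839936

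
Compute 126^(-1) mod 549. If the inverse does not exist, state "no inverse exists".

Euclidean algorithm on 549, 126:
549 = 4×126 + 45
126 = 2×45 + 36
45 = 1×36 + 9
36 = 4×9 + 0
Since gcd = 9 > 1, 126 is not a unit mod 549.

no inverse exists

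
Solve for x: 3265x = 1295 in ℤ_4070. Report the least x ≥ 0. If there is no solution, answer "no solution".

First find gcd(3265, 4070):
4070 = 1·3265 + 805
3265 = 4·805 + 45
805 = 17·45 + 40
45 = 1·40 + 5
40 = 8·5 + 0
gcd = 5 and 5 | 1295, so solutions exist. Divide through by 5: 653x ≡ 259 (mod 814).
Now find 653⁻¹ mod 814:
814 = 1·653 + 161
653 = 4·161 + 9
161 = 17·9 + 8
9 = 1·8 + 1
8 = 8·1 + 0
Back-substitute:
1 = 9 − 8
1 = −161 + 18·9
1 = 18·653 − 73·161
1 = −73·814 + 91·653
So 653⁻¹ ≡ 91 (mod 814).
Then x ≡ 91·259 ≡ 777 (mod 814); the smallest non-negative solution is x = 777.

777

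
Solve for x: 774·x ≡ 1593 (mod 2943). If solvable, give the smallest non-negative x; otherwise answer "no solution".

234

First find gcd(774, 2943):
2943 = 3·774 + 621
774 = 1·621 + 153
621 = 4·153 + 9
153 = 17·9 + 0
gcd = 9 and 9 | 1593, so solutions exist. Divide through by 9: 86x ≡ 177 (mod 327).
Now find 86⁻¹ mod 327:
327 = 3×86 + 69
86 = 1×69 + 17
69 = 4×17 + 1
17 = 17×1 + 0
Back-substitute:
1 = 69 − 4·17
1 = −4·86 + 5·69
1 = 5·327 − 19·86
So 86·(-19) ≡ 1 (mod 327), i.e. 86⁻¹ ≡ 308.
Then x ≡ 308·177 ≡ 234 (mod 327); the smallest non-negative solution is x = 234.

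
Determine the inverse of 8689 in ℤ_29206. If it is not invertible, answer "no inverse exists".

Apply the Euclidean algorithm to 29206 and 8689:
29206 = 3×8689 + 3139
8689 = 2×3139 + 2411
3139 = 1×2411 + 728
2411 = 3×728 + 227
728 = 3×227 + 47
227 = 4×47 + 39
47 = 1×39 + 8
39 = 4×8 + 7
8 = 1×7 + 1
7 = 7×1 + 0
gcd = 1, so the inverse exists. Back-substitute:
1 = 8 − 7
1 = −39 + 5·8
1 = 5·47 − 6·39
1 = −6·227 + 29·47
1 = 29·728 − 93·227
1 = −93·2411 + 308·728
1 = 308·3139 − 401·2411
1 = −401·8689 + 1110·3139
1 = 1110·29206 − 3731·8689
So 8689·(-3731) ≡ 1 (mod 29206), and -3731 ≡ 25475 (mod 29206).

25475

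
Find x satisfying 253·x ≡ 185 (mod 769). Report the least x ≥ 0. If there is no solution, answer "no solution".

329

First find gcd(253, 769):
769 = 3×253 + 10
253 = 25×10 + 3
10 = 3×3 + 1
3 = 3×1 + 0
gcd = 1, so a unique solution mod 769 exists.
Back-substitute for the Bézout coefficients:
1 = 10 − 3·3
1 = −3·253 + 76·10
1 = 76·769 − 231·253
So 253·(-231) ≡ 1 (mod 769), giving 253⁻¹ ≡ 538.
x ≡ 253⁻¹·185 ≡ 538·185 ≡ 329 (mod 769).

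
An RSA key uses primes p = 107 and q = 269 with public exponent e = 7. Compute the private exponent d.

12175

φ(n) = (p−1)(q−1) = 106·268 = 28408.
Need d with 7·d ≡ 1 (mod 28408). Apply the extended Euclidean algorithm:
28408 = 4058×7 + 2
7 = 3×2 + 1
2 = 2×1 + 0
Back-substitute:
1 = 7 − 3·2
1 = −3·28408 + 12175·7
So 7·12175 ≡ 1 (mod 28408), hence d = 12175.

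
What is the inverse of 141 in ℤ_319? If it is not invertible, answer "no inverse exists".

181

Apply the Euclidean algorithm to 319 and 141:
319 = 2*141 + 37
141 = 3*37 + 30
37 = 1*30 + 7
30 = 4*7 + 2
7 = 3*2 + 1
2 = 2*1 + 0
The gcd is 1. Working backward:
1 = 7 − 3·2
1 = −3·30 + 13·7
1 = 13·37 − 16·30
1 = −16·141 + 61·37
1 = 61·319 − 138·141
Hence 141⁻¹ ≡ -138 ≡ 181 (mod 319).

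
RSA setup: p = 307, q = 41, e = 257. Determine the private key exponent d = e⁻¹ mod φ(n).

φ(n) = (p−1)(q−1) = 306·40 = 12240.
Need d with 257·d ≡ 1 (mod 12240). Apply the extended Euclidean algorithm:
12240 = 47×257 + 161
257 = 1×161 + 96
161 = 1×96 + 65
96 = 1×65 + 31
65 = 2×31 + 3
31 = 10×3 + 1
3 = 3×1 + 0
Back-substitute:
1 = 31 − 10·3
1 = −10·65 + 21·31
1 = 21·96 − 31·65
1 = −31·161 + 52·96
1 = 52·257 − 83·161
1 = −83·12240 + 3953·257
So 257·3953 ≡ 1 (mod 12240), hence d = 3953.

3953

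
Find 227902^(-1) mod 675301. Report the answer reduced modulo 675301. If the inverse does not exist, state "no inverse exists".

111037

Apply the Euclidean algorithm to 675301 and 227902:
675301 = 2×227902 + 219497
227902 = 1×219497 + 8405
219497 = 26×8405 + 967
8405 = 8×967 + 669
967 = 1×669 + 298
669 = 2×298 + 73
298 = 4×73 + 6
73 = 12×6 + 1
6 = 6×1 + 0
Since gcd(227902, 675301) = 1, back-substitute to write 1 as a combination:
1 = 73 − 12·6
1 = −12·298 + 49·73
1 = 49·669 − 110·298
1 = −110·967 + 159·669
1 = 159·8405 − 1382·967
1 = −1382·219497 + 36091·8405
1 = 36091·227902 − 37473·219497
1 = −37473·675301 + 111037·227902
So 227902·111037 ≡ 1 (mod 675301).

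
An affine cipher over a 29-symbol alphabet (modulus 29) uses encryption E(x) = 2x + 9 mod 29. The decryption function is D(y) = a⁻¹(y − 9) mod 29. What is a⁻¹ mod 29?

gcd(29, 2) by repeated division:
29 = 14·2 + 1
2 = 2·1 + 0
gcd = 1, so the inverse exists. Back-substitute:
1 = 29 − 14·2
Thus 2·(-14) ≡ 1 (mod 29); reducing, -14 mod 29 = 15.

15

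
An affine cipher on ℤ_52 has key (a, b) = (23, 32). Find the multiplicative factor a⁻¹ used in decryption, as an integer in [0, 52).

gcd(52, 23) by repeated division:
52 = 2*23 + 6
23 = 3*6 + 5
6 = 1*5 + 1
5 = 5*1 + 0
Since gcd(23, 52) = 1, back-substitute to write 1 as a combination:
1 = 6 − 5
1 = −23 + 4·6
1 = 4·52 − 9·23
Thus 23·(-9) ≡ 1 (mod 52); reducing, -9 mod 52 = 43.

43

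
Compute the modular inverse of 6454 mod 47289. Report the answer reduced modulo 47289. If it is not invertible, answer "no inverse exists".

Apply the Euclidean algorithm to 47289 and 6454:
47289 = 7*6454 + 2111
6454 = 3*2111 + 121
2111 = 17*121 + 54
121 = 2*54 + 13
54 = 4*13 + 2
13 = 6*2 + 1
2 = 2*1 + 0
gcd = 1, so the inverse exists. Back-substitute:
1 = 13 − 6·2
1 = −6·54 + 25·13
1 = 25·121 − 56·54
1 = −56·2111 + 977·121
1 = 977·6454 − 2987·2111
1 = −2987·47289 + 21886·6454
So 6454·21886 ≡ 1 (mod 47289).

21886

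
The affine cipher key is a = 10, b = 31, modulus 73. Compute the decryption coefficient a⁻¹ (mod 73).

22

Apply the Euclidean algorithm to 73 and 10:
73 = 7·10 + 3
10 = 3·3 + 1
3 = 3·1 + 0
Since gcd(10, 73) = 1, back-substitute to write 1 as a combination:
1 = 10 − 3·3
1 = −3·73 + 22·10
So 10·22 ≡ 1 (mod 73).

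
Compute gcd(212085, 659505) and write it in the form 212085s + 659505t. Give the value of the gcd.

Euclidean algorithm:
659505 = 3*212085 + 23250
212085 = 9*23250 + 2835
23250 = 8*2835 + 570
2835 = 4*570 + 555
570 = 1*555 + 15
555 = 37*15 + 0
gcd(212085, 659505) = 15.
Express as a combination:
15 = 570 − 555
15 = −2835 + 5·570
15 = 5·23250 − 41·2835
15 = −41·212085 + 374·23250
15 = 374·659505 − 1163·212085
So 15 = (374)·659505 + (-1163)·212085.

15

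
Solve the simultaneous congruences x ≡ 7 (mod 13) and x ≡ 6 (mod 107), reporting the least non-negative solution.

Write x = 7 + 13·k. Then 13·k ≡ 6 − 7 ≡ 106 (mod 107).
Need 13⁻¹ mod 107. Extended Euclid on (107, 13):
107 = 8·13 + 3
13 = 4·3 + 1
3 = 3·1 + 0
Back-substitute:
1 = 13 − 4·3
1 = −4·107 + 33·13
13⁻¹ ≡ 33 (mod 107), so k ≡ 33·106 ≡ 74 (mod 107).
x = 7 + 13·74 = 969.

969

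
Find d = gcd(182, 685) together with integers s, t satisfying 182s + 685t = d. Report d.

Euclidean algorithm:
685 = 3×182 + 139
182 = 1×139 + 43
139 = 3×43 + 10
43 = 4×10 + 3
10 = 3×3 + 1
3 = 3×1 + 0
gcd(182, 685) = 1.
Back-substituting:
1 = 10 − 3·3
1 = −3·43 + 13·10
1 = 13·139 − 42·43
1 = −42·182 + 55·139
1 = 55·685 − 207·182
So 1 = (55)·685 + (-207)·182.

1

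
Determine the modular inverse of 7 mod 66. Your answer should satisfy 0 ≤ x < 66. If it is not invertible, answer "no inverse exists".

19

Run Euclid on (66, 7):
66 = 9×7 + 3
7 = 2×3 + 1
3 = 3×1 + 0
Since gcd(7, 66) = 1, back-substitute to write 1 as a combination:
1 = 7 − 2·3
1 = −2·66 + 19·7
So 7·19 ≡ 1 (mod 66).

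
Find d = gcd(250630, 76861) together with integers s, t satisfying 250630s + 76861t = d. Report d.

1

Euclidean algorithm:
250630 = 3×76861 + 20047
76861 = 3×20047 + 16720
20047 = 1×16720 + 3327
16720 = 5×3327 + 85
3327 = 39×85 + 12
85 = 7×12 + 1
12 = 12×1 + 0
gcd(250630, 76861) = 1.
Express as a combination:
1 = 85 − 7·12
1 = −7·3327 + 274·85
1 = 274·16720 − 1377·3327
1 = −1377·20047 + 1651·16720
1 = 1651·76861 − 6330·20047
1 = −6330·250630 + 20641·76861
So 1 = (-6330)·250630 + (20641)·76861.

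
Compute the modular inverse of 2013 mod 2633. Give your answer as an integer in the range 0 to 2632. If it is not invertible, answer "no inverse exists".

327

Run Euclid on (2633, 2013):
2633 = 1×2013 + 620
2013 = 3×620 + 153
620 = 4×153 + 8
153 = 19×8 + 1
8 = 8×1 + 0
Since gcd(2013, 2633) = 1, back-substitute to write 1 as a combination:
1 = 153 − 19·8
1 = −19·620 + 77·153
1 = 77·2013 − 250·620
1 = −250·2633 + 327·2013
So 2013·327 ≡ 1 (mod 2633).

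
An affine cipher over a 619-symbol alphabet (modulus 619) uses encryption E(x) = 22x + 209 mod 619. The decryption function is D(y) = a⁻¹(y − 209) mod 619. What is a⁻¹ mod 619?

Apply the Euclidean algorithm to 619 and 22:
619 = 28·22 + 3
22 = 7·3 + 1
3 = 3·1 + 0
gcd = 1, so the inverse exists. Back-substitute:
1 = 22 − 7·3
1 = −7·619 + 197·22
So 22·197 ≡ 1 (mod 619).

197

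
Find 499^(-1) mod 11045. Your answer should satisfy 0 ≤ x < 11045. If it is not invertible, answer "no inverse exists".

Extended Euclidean algorithm:
11045 = 22·499 + 67
499 = 7·67 + 30
67 = 2·30 + 7
30 = 4·7 + 2
7 = 3·2 + 1
2 = 2·1 + 0
The gcd is 1. Working backward:
1 = 7 − 3·2
1 = −3·30 + 13·7
1 = 13·67 − 29·30
1 = −29·499 + 216·67
1 = 216·11045 − 4781·499
So 499·(-4781) ≡ 1 (mod 11045), and -4781 ≡ 6264 (mod 11045).

6264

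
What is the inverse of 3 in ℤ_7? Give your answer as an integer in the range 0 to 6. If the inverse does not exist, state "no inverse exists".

gcd(7, 3) by repeated division:
7 = 2*3 + 1
3 = 3*1 + 0
gcd = 1, so the inverse exists. Back-substitute:
1 = 7 − 2·3
Hence 3⁻¹ ≡ -2 ≡ 5 (mod 7).

5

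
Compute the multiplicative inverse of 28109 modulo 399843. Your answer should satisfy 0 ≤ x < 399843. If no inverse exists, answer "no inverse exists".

302873

Run Euclid on (399843, 28109):
399843 = 14×28109 + 6317
28109 = 4×6317 + 2841
6317 = 2×2841 + 635
2841 = 4×635 + 301
635 = 2×301 + 33
301 = 9×33 + 4
33 = 8×4 + 1
4 = 4×1 + 0
gcd = 1, so the inverse exists. Back-substitute:
1 = 33 − 8·4
1 = −8·301 + 73·33
1 = 73·635 − 154·301
1 = −154·2841 + 689·635
1 = 689·6317 − 1532·2841
1 = −1532·28109 + 6817·6317
1 = 6817·399843 − 96970·28109
Thus 28109·(-96970) ≡ 1 (mod 399843); reducing, -96970 mod 399843 = 302873.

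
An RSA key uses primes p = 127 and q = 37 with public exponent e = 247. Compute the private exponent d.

φ(n) = (p−1)(q−1) = 126·36 = 4536.
Need d with 247·d ≡ 1 (mod 4536). Apply the extended Euclidean algorithm:
4536 = 18*247 + 90
247 = 2*90 + 67
90 = 1*67 + 23
67 = 2*23 + 21
23 = 1*21 + 2
21 = 10*2 + 1
2 = 2*1 + 0
Back-substitute:
1 = 21 − 10·2
1 = −10·23 + 11·21
1 = 11·67 − 32·23
1 = −32·90 + 43·67
1 = 43·247 − 118·90
1 = −118·4536 + 2167·247
So 247·2167 ≡ 1 (mod 4536), hence d = 2167.

2167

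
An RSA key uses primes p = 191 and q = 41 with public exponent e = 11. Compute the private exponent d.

φ(n) = (p−1)(q−1) = 190·40 = 7600.
Need d with 11·d ≡ 1 (mod 7600). Apply the extended Euclidean algorithm:
7600 = 690·11 + 10
11 = 1·10 + 1
10 = 10·1 + 0
Back-substitute:
1 = 11 − 10
1 = −7600 + 691·11
So 11·691 ≡ 1 (mod 7600), hence d = 691.

691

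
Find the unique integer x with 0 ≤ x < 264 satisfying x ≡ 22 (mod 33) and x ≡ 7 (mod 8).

Write x = 22 + 33·k. Then 33·k ≡ 7 − 22 ≡ 1 (mod 8).
Need 33⁻¹ mod 8. Extended Euclid on (8, 1):
8 = 8·1 + 0
33⁻¹ ≡ 1 (mod 8), so k ≡ 1·1 ≡ 1 (mod 8).
x = 22 + 33·1 = 55.

55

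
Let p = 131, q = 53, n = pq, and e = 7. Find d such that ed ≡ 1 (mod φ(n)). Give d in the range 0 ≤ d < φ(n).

3863

φ(n) = (p−1)(q−1) = 130·52 = 6760.
Need d with 7·d ≡ 1 (mod 6760). Apply the extended Euclidean algorithm:
6760 = 965×7 + 5
7 = 1×5 + 2
5 = 2×2 + 1
2 = 2×1 + 0
Back-substitute:
1 = 5 − 2·2
1 = −2·7 + 3·5
1 = 3·6760 − 2897·7
So 7·(-2897) ≡ 1 (mod 6760), hence d ≡ -2897 ≡ 3863 (mod 6760).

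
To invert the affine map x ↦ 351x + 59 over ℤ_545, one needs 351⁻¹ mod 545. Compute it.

486

Run Euclid on (545, 351):
545 = 1*351 + 194
351 = 1*194 + 157
194 = 1*157 + 37
157 = 4*37 + 9
37 = 4*9 + 1
9 = 9*1 + 0
gcd = 1, so the inverse exists. Back-substitute:
1 = 37 − 4·9
1 = −4·157 + 17·37
1 = 17·194 − 21·157
1 = −21·351 + 38·194
1 = 38·545 − 59·351
So 351·(-59) ≡ 1 (mod 545), and -59 ≡ 486 (mod 545).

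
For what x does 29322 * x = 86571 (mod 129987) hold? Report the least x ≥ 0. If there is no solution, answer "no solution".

2153

First find gcd(29322, 129987):
129987 = 4·29322 + 12699
29322 = 2·12699 + 3924
12699 = 3·3924 + 927
3924 = 4·927 + 216
927 = 4·216 + 63
216 = 3·63 + 27
63 = 2·27 + 9
27 = 3·9 + 0
gcd = 9 and 9 | 86571, so solutions exist. Divide through by 9: 3258x ≡ 9619 (mod 14443).
Now find 3258⁻¹ mod 14443:
14443 = 4·3258 + 1411
3258 = 2·1411 + 436
1411 = 3·436 + 103
436 = 4·103 + 24
103 = 4·24 + 7
24 = 3·7 + 3
7 = 2·3 + 1
3 = 3·1 + 0
Back-substitute:
1 = 7 − 2·3
1 = −2·24 + 7·7
1 = 7·103 − 30·24
1 = −30·436 + 127·103
1 = 127·1411 − 411·436
1 = −411·3258 + 949·1411
1 = 949·14443 − 4207·3258
So 3258·(-4207) ≡ 1 (mod 14443), i.e. 3258⁻¹ ≡ 10236.
Then x ≡ 10236·9619 ≡ 2153 (mod 14443); the smallest non-negative solution is x = 2153.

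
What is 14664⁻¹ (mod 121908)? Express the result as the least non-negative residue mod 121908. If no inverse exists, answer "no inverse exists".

Compute gcd(14664, 121908):
121908 = 8*14664 + 4596
14664 = 3*4596 + 876
4596 = 5*876 + 216
876 = 4*216 + 12
216 = 18*12 + 0
Since gcd = 12 > 1, 14664 is not a unit mod 121908.

no inverse exists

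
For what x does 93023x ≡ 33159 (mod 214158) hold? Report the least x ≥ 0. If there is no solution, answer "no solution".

25419

First find gcd(93023, 214158):
214158 = 2*93023 + 28112
93023 = 3*28112 + 8687
28112 = 3*8687 + 2051
8687 = 4*2051 + 483
2051 = 4*483 + 119
483 = 4*119 + 7
119 = 17*7 + 0
gcd = 7 and 7 | 33159, so solutions exist. Divide through by 7: 13289x ≡ 4737 (mod 30594).
Now find 13289⁻¹ mod 30594:
30594 = 2·13289 + 4016
13289 = 3·4016 + 1241
4016 = 3·1241 + 293
1241 = 4·293 + 69
293 = 4·69 + 17
69 = 4·17 + 1
17 = 17·1 + 0
Back-substitute:
1 = 69 − 4·17
1 = −4·293 + 17·69
1 = 17·1241 − 72·293
1 = −72·4016 + 233·1241
1 = 233·13289 − 771·4016
1 = −771·30594 + 1775·13289
So 13289⁻¹ ≡ 1775 (mod 30594).
Then x ≡ 1775·4737 ≡ 25419 (mod 30594); the smallest non-negative solution is x = 25419.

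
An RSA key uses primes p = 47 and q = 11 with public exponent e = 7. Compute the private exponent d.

263

φ(n) = (p−1)(q−1) = 46·10 = 460.
Need d with 7·d ≡ 1 (mod 460). Apply the extended Euclidean algorithm:
460 = 65×7 + 5
7 = 1×5 + 2
5 = 2×2 + 1
2 = 2×1 + 0
Back-substitute:
1 = 5 − 2·2
1 = −2·7 + 3·5
1 = 3·460 − 197·7
So 7·(-197) ≡ 1 (mod 460), hence d ≡ -197 ≡ 263 (mod 460).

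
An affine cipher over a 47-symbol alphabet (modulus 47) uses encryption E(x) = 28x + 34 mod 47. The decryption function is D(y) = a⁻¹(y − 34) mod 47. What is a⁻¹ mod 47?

Apply the Euclidean algorithm to 47 and 28:
47 = 1*28 + 19
28 = 1*19 + 9
19 = 2*9 + 1
9 = 9*1 + 0
The gcd is 1. Working backward:
1 = 19 − 2·9
1 = −2·28 + 3·19
1 = 3·47 − 5·28
Hence 28⁻¹ ≡ -5 ≡ 42 (mod 47).

42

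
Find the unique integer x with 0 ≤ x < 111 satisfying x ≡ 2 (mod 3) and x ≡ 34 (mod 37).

71

Write x = 2 + 3·k. Then 3·k ≡ 34 − 2 ≡ 32 (mod 37).
Need 3⁻¹ mod 37. Extended Euclid on (37, 3):
37 = 12*3 + 1
3 = 3*1 + 0
Back-substitute:
1 = 37 − 12·3
3⁻¹ ≡ 25 (mod 37), so k ≡ 25·32 ≡ 23 (mod 37).
x = 2 + 3·23 = 71.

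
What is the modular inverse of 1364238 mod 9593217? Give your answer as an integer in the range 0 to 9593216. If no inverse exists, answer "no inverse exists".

Euclidean algorithm on 9593217, 1364238:
9593217 = 7*1364238 + 43551
1364238 = 31*43551 + 14157
43551 = 3*14157 + 1080
14157 = 13*1080 + 117
1080 = 9*117 + 27
117 = 4*27 + 9
27 = 3*9 + 0
The gcd is 9, not 1, hence no inverse exists.

no inverse exists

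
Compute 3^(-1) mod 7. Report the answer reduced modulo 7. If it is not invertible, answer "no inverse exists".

Apply the Euclidean algorithm to 7 and 3:
7 = 2*3 + 1
3 = 3*1 + 0
The gcd is 1. Working backward:
1 = 7 − 2·3
Thus 3·(-2) ≡ 1 (mod 7); reducing, -2 mod 7 = 5.

5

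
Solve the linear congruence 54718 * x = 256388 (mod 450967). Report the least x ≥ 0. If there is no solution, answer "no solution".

First find gcd(54718, 450967):
450967 = 8·54718 + 13223
54718 = 4·13223 + 1826
13223 = 7·1826 + 441
1826 = 4·441 + 62
441 = 7·62 + 7
62 = 8·7 + 6
7 = 1·6 + 1
6 = 6·1 + 0
gcd = 1, so a unique solution mod 450967 exists.
Back-substitute for the Bézout coefficients:
1 = 7 − 6
1 = −62 + 9·7
1 = 9·441 − 64·62
1 = −64·1826 + 265·441
1 = 265·13223 − 1919·1826
1 = −1919·54718 + 7941·13223
1 = 7941·450967 − 65447·54718
So 54718·(-65447) ≡ 1 (mod 450967), giving 54718⁻¹ ≡ 385520.
x ≡ 54718⁻¹·256388 ≡ 385520·256388 ≡ 205667 (mod 450967).

205667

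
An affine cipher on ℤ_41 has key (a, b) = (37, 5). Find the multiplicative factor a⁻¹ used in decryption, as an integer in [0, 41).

Extended Euclidean algorithm:
41 = 1·37 + 4
37 = 9·4 + 1
4 = 4·1 + 0
Since gcd(37, 41) = 1, back-substitute to write 1 as a combination:
1 = 37 − 9·4
1 = −9·41 + 10·37
So 37·10 ≡ 1 (mod 41).

10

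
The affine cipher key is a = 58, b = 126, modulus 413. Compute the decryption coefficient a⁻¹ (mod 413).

Run Euclid on (413, 58):
413 = 7×58 + 7
58 = 8×7 + 2
7 = 3×2 + 1
2 = 2×1 + 0
gcd = 1, so the inverse exists. Back-substitute:
1 = 7 − 3·2
1 = −3·58 + 25·7
1 = 25·413 − 178·58
Thus 58·(-178) ≡ 1 (mod 413); reducing, -178 mod 413 = 235.

235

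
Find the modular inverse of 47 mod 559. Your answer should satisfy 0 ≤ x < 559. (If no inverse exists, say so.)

Extended Euclidean algorithm:
559 = 11×47 + 42
47 = 1×42 + 5
42 = 8×5 + 2
5 = 2×2 + 1
2 = 2×1 + 0
Since gcd(47, 559) = 1, back-substitute to write 1 as a combination:
1 = 5 − 2·2
1 = −2·42 + 17·5
1 = 17·47 − 19·42
1 = −19·559 + 226·47
So 47·226 ≡ 1 (mod 559).

226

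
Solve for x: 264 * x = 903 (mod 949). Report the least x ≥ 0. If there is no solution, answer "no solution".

First find gcd(264, 949):
949 = 3×264 + 157
264 = 1×157 + 107
157 = 1×107 + 50
107 = 2×50 + 7
50 = 7×7 + 1
7 = 7×1 + 0
gcd = 1, so a unique solution mod 949 exists.
Back-substitute for the Bézout coefficients:
1 = 50 − 7·7
1 = −7·107 + 15·50
1 = 15·157 − 22·107
1 = −22·264 + 37·157
1 = 37·949 − 133·264
So 264·(-133) ≡ 1 (mod 949), giving 264⁻¹ ≡ 816.
x ≡ 264⁻¹·903 ≡ 816·903 ≡ 424 (mod 949).

424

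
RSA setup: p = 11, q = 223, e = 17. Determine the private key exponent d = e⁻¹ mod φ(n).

653

φ(n) = (p−1)(q−1) = 10·222 = 2220.
Need d with 17·d ≡ 1 (mod 2220). Apply the extended Euclidean algorithm:
2220 = 130×17 + 10
17 = 1×10 + 7
10 = 1×7 + 3
7 = 2×3 + 1
3 = 3×1 + 0
Back-substitute:
1 = 7 − 2·3
1 = −2·10 + 3·7
1 = 3·17 − 5·10
1 = −5·2220 + 653·17
So 17·653 ≡ 1 (mod 2220), hence d = 653.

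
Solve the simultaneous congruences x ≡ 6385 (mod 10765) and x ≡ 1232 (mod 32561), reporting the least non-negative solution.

38846505

Write x = 6385 + 10765·k. Then 10765·k ≡ 1232 − 6385 ≡ 27408 (mod 32561).
Need 10765⁻¹ mod 32561. Extended Euclid on (32561, 10765):
32561 = 3*10765 + 266
10765 = 40*266 + 125
266 = 2*125 + 16
125 = 7*16 + 13
16 = 1*13 + 3
13 = 4*3 + 1
3 = 3*1 + 0
Back-substitute:
1 = 13 − 4·3
1 = −4·16 + 5·13
1 = 5·125 − 39·16
1 = −39·266 + 83·125
1 = 83·10765 − 3359·266
1 = −3359·32561 + 10160·10765
10765⁻¹ ≡ 10160 (mod 32561), so k ≡ 10160·27408 ≡ 3608 (mod 32561).
x = 6385 + 10765·3608 = 38846505.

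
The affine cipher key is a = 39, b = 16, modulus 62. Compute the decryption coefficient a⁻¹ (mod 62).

gcd(62, 39) by repeated division:
62 = 1·39 + 23
39 = 1·23 + 16
23 = 1·16 + 7
16 = 2·7 + 2
7 = 3·2 + 1
2 = 2·1 + 0
gcd = 1, so the inverse exists. Back-substitute:
1 = 7 − 3·2
1 = −3·16 + 7·7
1 = 7·23 − 10·16
1 = −10·39 + 17·23
1 = 17·62 − 27·39
Hence 39⁻¹ ≡ -27 ≡ 35 (mod 62).

35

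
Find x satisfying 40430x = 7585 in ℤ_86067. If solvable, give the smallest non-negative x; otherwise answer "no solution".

First find gcd(40430, 86067):
86067 = 2·40430 + 5207
40430 = 7·5207 + 3981
5207 = 1·3981 + 1226
3981 = 3·1226 + 303
1226 = 4·303 + 14
303 = 21·14 + 9
14 = 1·9 + 5
9 = 1·5 + 4
5 = 1·4 + 1
4 = 4·1 + 0
gcd = 1, so a unique solution mod 86067 exists.
Back-substitute for the Bézout coefficients:
1 = 5 − 4
1 = −9 + 2·5
1 = 2·14 − 3·9
1 = −3·303 + 65·14
1 = 65·1226 − 263·303
1 = −263·3981 + 854·1226
1 = 854·5207 − 1117·3981
1 = −1117·40430 + 8673·5207
1 = 8673·86067 − 18463·40430
So 40430·(-18463) ≡ 1 (mod 86067), giving 40430⁻¹ ≡ 67604.
x ≡ 40430⁻¹·7585 ≡ 67604·7585 ≡ 75221 (mod 86067).

75221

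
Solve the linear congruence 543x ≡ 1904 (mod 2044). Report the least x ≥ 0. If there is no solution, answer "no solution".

1848

First find gcd(543, 2044):
2044 = 3×543 + 415
543 = 1×415 + 128
415 = 3×128 + 31
128 = 4×31 + 4
31 = 7×4 + 3
4 = 1×3 + 1
3 = 3×1 + 0
gcd = 1, so a unique solution mod 2044 exists.
Back-substitute for the Bézout coefficients:
1 = 4 − 3
1 = −31 + 8·4
1 = 8·128 − 33·31
1 = −33·415 + 107·128
1 = 107·543 − 140·415
1 = −140·2044 + 527·543
So 543·(527) ≡ 1 (mod 2044), giving 543⁻¹ ≡ 527.
x ≡ 543⁻¹·1904 ≡ 527·1904 ≡ 1848 (mod 2044).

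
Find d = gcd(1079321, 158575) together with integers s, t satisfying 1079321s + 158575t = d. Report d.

1

Repeated division:
1079321 = 6·158575 + 127871
158575 = 1·127871 + 30704
127871 = 4·30704 + 5055
30704 = 6·5055 + 374
5055 = 13·374 + 193
374 = 1·193 + 181
193 = 1·181 + 12
181 = 15·12 + 1
12 = 12·1 + 0
gcd(1079321, 158575) = 1.
Express as a combination:
1 = 181 − 15·12
1 = −15·193 + 16·181
1 = 16·374 − 31·193
1 = −31·5055 + 419·374
1 = 419·30704 − 2545·5055
1 = −2545·127871 + 10599·30704
1 = 10599·158575 − 13144·127871
1 = −13144·1079321 + 89463·158575
So 1 = (-13144)·1079321 + (89463)·158575.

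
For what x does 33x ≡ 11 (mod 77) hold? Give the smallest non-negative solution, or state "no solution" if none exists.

5

First find gcd(33, 77):
77 = 2×33 + 11
33 = 3×11 + 0
gcd = 11 and 11 | 11, so solutions exist. Divide through by 11: 3x ≡ 1 (mod 7).
Now find 3⁻¹ mod 7:
7 = 2*3 + 1
3 = 3*1 + 0
Back-substitute:
1 = 7 − 2·3
So 3·(-2) ≡ 1 (mod 7), i.e. 3⁻¹ ≡ 5.
Then x ≡ 5·1 ≡ 5 (mod 7); the smallest non-negative solution is x = 5.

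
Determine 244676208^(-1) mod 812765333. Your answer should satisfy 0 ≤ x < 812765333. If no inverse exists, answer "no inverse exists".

Apply the Euclidean algorithm to 812765333 and 244676208:
812765333 = 3*244676208 + 78736709
244676208 = 3*78736709 + 8466081
78736709 = 9*8466081 + 2541980
8466081 = 3*2541980 + 840141
2541980 = 3*840141 + 21557
840141 = 38*21557 + 20975
21557 = 1*20975 + 582
20975 = 36*582 + 23
582 = 25*23 + 7
23 = 3*7 + 2
7 = 3*2 + 1
2 = 2*1 + 0
Since gcd(244676208, 812765333) = 1, back-substitute to write 1 as a combination:
1 = 7 − 3·2
1 = −3·23 + 10·7
1 = 10·582 − 253·23
1 = −253·20975 + 9118·582
1 = 9118·21557 − 9371·20975
1 = −9371·840141 + 365216·21557
1 = 365216·2541980 − 1105019·840141
1 = −1105019·8466081 + 3680273·2541980
1 = 3680273·78736709 − 34227476·8466081
1 = −34227476·244676208 + 106362701·78736709
1 = 106362701·812765333 − 353315579·244676208
Thus 244676208·(-353315579) ≡ 1 (mod 812765333); reducing, -353315579 mod 812765333 = 459449754.

459449754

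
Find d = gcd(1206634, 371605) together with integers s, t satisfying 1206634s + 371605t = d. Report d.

13

Euclidean algorithm:
1206634 = 3*371605 + 91819
371605 = 4*91819 + 4329
91819 = 21*4329 + 910
4329 = 4*910 + 689
910 = 1*689 + 221
689 = 3*221 + 26
221 = 8*26 + 13
26 = 2*13 + 0
gcd(1206634, 371605) = 13.
Back-substituting:
13 = 221 − 8·26
13 = −8·689 + 25·221
13 = 25·910 − 33·689
13 = −33·4329 + 157·910
13 = 157·91819 − 3330·4329
13 = −3330·371605 + 13477·91819
13 = 13477·1206634 − 43761·371605
So 13 = (13477)·1206634 + (-43761)·371605.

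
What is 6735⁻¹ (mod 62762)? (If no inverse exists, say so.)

gcd(62762, 6735) by repeated division:
62762 = 9×6735 + 2147
6735 = 3×2147 + 294
2147 = 7×294 + 89
294 = 3×89 + 27
89 = 3×27 + 8
27 = 3×8 + 3
8 = 2×3 + 2
3 = 1×2 + 1
2 = 2×1 + 0
gcd = 1, so the inverse exists. Back-substitute:
1 = 3 − 2
1 = −8 + 3·3
1 = 3·27 − 10·8
1 = −10·89 + 33·27
1 = 33·294 − 109·89
1 = −109·2147 + 796·294
1 = 796·6735 − 2497·2147
1 = −2497·62762 + 23269·6735
So 6735·23269 ≡ 1 (mod 62762).

23269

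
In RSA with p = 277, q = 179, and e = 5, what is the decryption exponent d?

φ(n) = (p−1)(q−1) = 276·178 = 49128.
Need d with 5·d ≡ 1 (mod 49128). Apply the extended Euclidean algorithm:
49128 = 9825·5 + 3
5 = 1·3 + 2
3 = 1·2 + 1
2 = 2·1 + 0
Back-substitute:
1 = 3 − 2
1 = −5 + 2·3
1 = 2·49128 − 19651·5
So 5·(-19651) ≡ 1 (mod 49128), hence d ≡ -19651 ≡ 29477 (mod 49128).

29477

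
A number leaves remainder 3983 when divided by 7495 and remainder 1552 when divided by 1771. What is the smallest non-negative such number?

Write x = 3983 + 7495·k. Then 7495·k ≡ 1552 − 3983 ≡ 1111 (mod 1771).
Need 7495⁻¹ mod 1771. Extended Euclid on (1771, 411):
1771 = 4·411 + 127
411 = 3·127 + 30
127 = 4·30 + 7
30 = 4·7 + 2
7 = 3·2 + 1
2 = 2·1 + 0
Back-substitute:
1 = 7 − 3·2
1 = −3·30 + 13·7
1 = 13·127 − 55·30
1 = −55·411 + 178·127
1 = 178·1771 − 767·411
7495⁻¹ ≡ 1004 (mod 1771), so k ≡ 1004·1111 ≡ 1485 (mod 1771).
x = 3983 + 7495·1485 = 11134058.

11134058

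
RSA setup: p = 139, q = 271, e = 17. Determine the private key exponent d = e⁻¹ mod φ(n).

28493

φ(n) = (p−1)(q−1) = 138·270 = 37260.
Need d with 17·d ≡ 1 (mod 37260). Apply the extended Euclidean algorithm:
37260 = 2191·17 + 13
17 = 1·13 + 4
13 = 3·4 + 1
4 = 4·1 + 0
Back-substitute:
1 = 13 − 3·4
1 = −3·17 + 4·13
1 = 4·37260 − 8767·17
So 17·(-8767) ≡ 1 (mod 37260), hence d ≡ -8767 ≡ 28493 (mod 37260).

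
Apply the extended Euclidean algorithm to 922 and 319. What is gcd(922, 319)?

Repeated division:
922 = 2×319 + 284
319 = 1×284 + 35
284 = 8×35 + 4
35 = 8×4 + 3
4 = 1×3 + 1
3 = 3×1 + 0
gcd(922, 319) = 1.
Express as a combination:
1 = 4 − 3
1 = −35 + 9·4
1 = 9·284 − 73·35
1 = −73·319 + 82·284
1 = 82·922 − 237·319
So 1 = (82)·922 + (-237)·319.

1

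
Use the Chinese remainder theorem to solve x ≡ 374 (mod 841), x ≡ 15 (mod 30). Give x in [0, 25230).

Write x = 374 + 841·k. Then 841·k ≡ 15 − 374 ≡ 1 (mod 30).
Need 841⁻¹ mod 30. Extended Euclid on (30, 1):
30 = 30×1 + 0
841⁻¹ ≡ 1 (mod 30), so k ≡ 1·1 ≡ 1 (mod 30).
x = 374 + 841·1 = 1215.

1215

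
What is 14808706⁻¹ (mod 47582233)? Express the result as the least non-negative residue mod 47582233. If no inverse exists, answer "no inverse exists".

46150461

gcd(47582233, 14808706) by repeated division:
47582233 = 3*14808706 + 3156115
14808706 = 4*3156115 + 2184246
3156115 = 1*2184246 + 971869
2184246 = 2*971869 + 240508
971869 = 4*240508 + 9837
240508 = 24*9837 + 4420
9837 = 2*4420 + 997
4420 = 4*997 + 432
997 = 2*432 + 133
432 = 3*133 + 33
133 = 4*33 + 1
33 = 33*1 + 0
Since gcd(14808706, 47582233) = 1, back-substitute to write 1 as a combination:
1 = 133 − 4·33
1 = −4·432 + 13·133
1 = 13·997 − 30·432
1 = −30·4420 + 133·997
1 = 133·9837 − 296·4420
1 = −296·240508 + 7237·9837
1 = 7237·971869 − 29244·240508
1 = −29244·2184246 + 65725·971869
1 = 65725·3156115 − 94969·2184246
1 = −94969·14808706 + 445601·3156115
1 = 445601·47582233 − 1431772·14808706
Thus 14808706·(-1431772) ≡ 1 (mod 47582233); reducing, -1431772 mod 47582233 = 46150461.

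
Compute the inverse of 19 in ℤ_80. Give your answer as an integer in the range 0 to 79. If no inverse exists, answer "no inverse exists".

Extended Euclidean algorithm:
80 = 4×19 + 4
19 = 4×4 + 3
4 = 1×3 + 1
3 = 3×1 + 0
Since gcd(19, 80) = 1, back-substitute to write 1 as a combination:
1 = 4 − 3
1 = −19 + 5·4
1 = 5·80 − 21·19
Thus 19·(-21) ≡ 1 (mod 80); reducing, -21 mod 80 = 59.

59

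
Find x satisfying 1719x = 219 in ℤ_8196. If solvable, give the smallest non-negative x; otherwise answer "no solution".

First find gcd(1719, 8196):
8196 = 4·1719 + 1320
1719 = 1·1320 + 399
1320 = 3·399 + 123
399 = 3·123 + 30
123 = 4·30 + 3
30 = 10·3 + 0
gcd = 3 and 3 | 219, so solutions exist. Divide through by 3: 573x ≡ 73 (mod 2732).
Now find 573⁻¹ mod 2732:
2732 = 4*573 + 440
573 = 1*440 + 133
440 = 3*133 + 41
133 = 3*41 + 10
41 = 4*10 + 1
10 = 10*1 + 0
Back-substitute:
1 = 41 − 4·10
1 = −4·133 + 13·41
1 = 13·440 − 43·133
1 = −43·573 + 56·440
1 = 56·2732 − 267·573
So 573·(-267) ≡ 1 (mod 2732), i.e. 573⁻¹ ≡ 2465.
Then x ≡ 2465·73 ≡ 2365 (mod 2732); the smallest non-negative solution is x = 2365.

2365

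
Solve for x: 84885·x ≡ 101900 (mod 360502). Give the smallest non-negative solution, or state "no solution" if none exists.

326018

First find gcd(84885, 360502):
360502 = 4*84885 + 20962
84885 = 4*20962 + 1037
20962 = 20*1037 + 222
1037 = 4*222 + 149
222 = 1*149 + 73
149 = 2*73 + 3
73 = 24*3 + 1
3 = 3*1 + 0
gcd = 1, so a unique solution mod 360502 exists.
Back-substitute for the Bézout coefficients:
1 = 73 − 24·3
1 = −24·149 + 49·73
1 = 49·222 − 73·149
1 = −73·1037 + 341·222
1 = 341·20962 − 6893·1037
1 = −6893·84885 + 27913·20962
1 = 27913·360502 − 118545·84885
So 84885·(-118545) ≡ 1 (mod 360502), giving 84885⁻¹ ≡ 241957.
x ≡ 84885⁻¹·101900 ≡ 241957·101900 ≡ 326018 (mod 360502).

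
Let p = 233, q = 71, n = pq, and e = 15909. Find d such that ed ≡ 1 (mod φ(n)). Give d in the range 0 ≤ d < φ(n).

φ(n) = (p−1)(q−1) = 232·70 = 16240.
Need d with 15909·d ≡ 1 (mod 16240). Apply the extended Euclidean algorithm:
16240 = 1·15909 + 331
15909 = 48·331 + 21
331 = 15·21 + 16
21 = 1·16 + 5
16 = 3·5 + 1
5 = 5·1 + 0
Back-substitute:
1 = 16 − 3·5
1 = −3·21 + 4·16
1 = 4·331 − 63·21
1 = −63·15909 + 3028·331
1 = 3028·16240 − 3091·15909
So 15909·(-3091) ≡ 1 (mod 16240), hence d ≡ -3091 ≡ 13149 (mod 16240).

13149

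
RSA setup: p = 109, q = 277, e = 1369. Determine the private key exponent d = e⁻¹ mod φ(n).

15481

φ(n) = (p−1)(q−1) = 108·276 = 29808.
Need d with 1369·d ≡ 1 (mod 29808). Apply the extended Euclidean algorithm:
29808 = 21·1369 + 1059
1369 = 1·1059 + 310
1059 = 3·310 + 129
310 = 2·129 + 52
129 = 2·52 + 25
52 = 2·25 + 2
25 = 12·2 + 1
2 = 2·1 + 0
Back-substitute:
1 = 25 − 12·2
1 = −12·52 + 25·25
1 = 25·129 − 62·52
1 = −62·310 + 149·129
1 = 149·1059 − 509·310
1 = −509·1369 + 658·1059
1 = 658·29808 − 14327·1369
So 1369·(-14327) ≡ 1 (mod 29808), hence d ≡ -14327 ≡ 15481 (mod 29808).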